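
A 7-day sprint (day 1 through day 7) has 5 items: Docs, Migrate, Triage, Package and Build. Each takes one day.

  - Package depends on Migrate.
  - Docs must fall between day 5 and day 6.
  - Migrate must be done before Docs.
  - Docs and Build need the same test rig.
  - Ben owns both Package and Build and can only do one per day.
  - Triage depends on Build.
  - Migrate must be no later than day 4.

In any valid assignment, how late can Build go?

Downstream work caps Build at day 6.
Build at day 6 is achievable: Migrate=day 1; Package=day 2; Docs=day 5; Triage=day 7; Build=day 6.

day 6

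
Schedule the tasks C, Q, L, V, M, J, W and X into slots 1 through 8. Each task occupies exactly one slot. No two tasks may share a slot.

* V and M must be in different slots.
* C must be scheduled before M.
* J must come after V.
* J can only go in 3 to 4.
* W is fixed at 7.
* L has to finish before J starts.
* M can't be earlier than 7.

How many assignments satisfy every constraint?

Splitting on L: it can be 1 (18), 2 (18), 3 (12). Listing each branch's schedules as (C, Q, V, M, J, W, X):
L=1: (2,5,3,8,4,7,6) (2,6,3,8,4,7,5) (3,5,2,8,4,7,6) (3,6,2,8,4,7,5) (4,5,2,8,3,7,6) (4,6,2,8,3,7,5) (5,2,3,8,4,7,6) (5,3,2,8,4,7,6) (5,4,2,8,3,7,6) (5,6,2,8,3,7,4) (5,6,2,8,4,7,3) (5,6,3,8,4,7,2) (6,2,3,8,4,7,5) (6,3,2,8,4,7,5) (6,4,2,8,3,7,5) (6,5,2,8,3,7,4) (6,5,2,8,4,7,3) (6,5,3,8,4,7,2) — 18.
L=2: (1,5,3,8,4,7,6) (1,6,3,8,4,7,5) (3,5,1,8,4,7,6) (3,6,1,8,4,7,5) (4,5,1,8,3,7,6) (4,6,1,8,3,7,5) (5,1,3,8,4,7,6) (5,3,1,8,4,7,6) (5,4,1,8,3,7,6) (5,6,1,8,3,7,4) (5,6,1,8,4,7,3) (5,6,3,8,4,7,1) (6,1,3,8,4,7,5) (6,3,1,8,4,7,5) (6,4,1,8,3,7,5) (6,5,1,8,3,7,4) (6,5,1,8,4,7,3) (6,5,3,8,4,7,1) — 18.
L=3: (1,5,2,8,4,7,6) (1,6,2,8,4,7,5) (2,5,1,8,4,7,6) (2,6,1,8,4,7,5) (5,1,2,8,4,7,6) (5,2,1,8,4,7,6) (5,6,1,8,4,7,2) (5,6,2,8,4,7,1) (6,1,2,8,4,7,5) (6,2,1,8,4,7,5) (6,5,1,8,4,7,2) (6,5,2,8,4,7,1) — 12.
Summing: 18 + 18 + 12 = 48.

48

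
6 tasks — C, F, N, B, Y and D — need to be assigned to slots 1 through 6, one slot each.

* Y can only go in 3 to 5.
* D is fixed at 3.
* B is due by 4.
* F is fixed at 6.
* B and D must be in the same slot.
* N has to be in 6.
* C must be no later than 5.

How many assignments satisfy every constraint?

15

Splitting on C: it can be 1 (3), 2 (3), 3 (3), 4 (3), 5 (3). Listing each branch's schedules as (F, N, B, Y, D):
C=1: (6,6,3,3,3) (6,6,3,4,3) (6,6,3,5,3) — 3.
C=2: (6,6,3,3,3) (6,6,3,4,3) (6,6,3,5,3) — 3.
C=3: (6,6,3,3,3) (6,6,3,4,3) (6,6,3,5,3) — 3.
C=4: (6,6,3,3,3) (6,6,3,4,3) (6,6,3,5,3) — 3.
C=5: (6,6,3,3,3) (6,6,3,4,3) (6,6,3,5,3) — 3.
Summing: 3 + 3 + 3 + 3 + 3 = 15.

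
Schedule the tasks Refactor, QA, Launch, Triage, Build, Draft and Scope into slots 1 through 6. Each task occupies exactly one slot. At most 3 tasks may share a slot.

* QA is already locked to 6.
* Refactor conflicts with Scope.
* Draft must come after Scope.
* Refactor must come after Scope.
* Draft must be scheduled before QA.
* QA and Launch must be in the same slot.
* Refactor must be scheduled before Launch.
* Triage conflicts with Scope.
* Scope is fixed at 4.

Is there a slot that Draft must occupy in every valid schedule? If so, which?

5

Scope is fixed at 4 and must come before Draft, so Draft is at least 5.
QA is fixed at 6 and must come after Draft, so Draft is at most 5.
So Draft must be 5.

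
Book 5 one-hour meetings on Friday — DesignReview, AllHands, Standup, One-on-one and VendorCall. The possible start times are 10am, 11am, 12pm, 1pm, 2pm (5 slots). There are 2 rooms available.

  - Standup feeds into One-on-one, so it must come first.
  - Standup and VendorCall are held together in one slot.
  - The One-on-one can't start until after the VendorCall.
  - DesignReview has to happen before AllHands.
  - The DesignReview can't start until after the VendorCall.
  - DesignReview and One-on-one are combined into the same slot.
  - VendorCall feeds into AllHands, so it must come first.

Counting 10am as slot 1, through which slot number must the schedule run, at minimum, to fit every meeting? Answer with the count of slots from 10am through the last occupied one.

3 slots

The precedence chain requires at least 3 distinct slots.
With at most 2 per slot and 5 meetings, at least 3 slots are needed.
3 works (last occupied slot: 12pm): for example One-on-one=11am, VendorCall=10am, Standup=10am, DesignReview=11am, AllHands=12pm.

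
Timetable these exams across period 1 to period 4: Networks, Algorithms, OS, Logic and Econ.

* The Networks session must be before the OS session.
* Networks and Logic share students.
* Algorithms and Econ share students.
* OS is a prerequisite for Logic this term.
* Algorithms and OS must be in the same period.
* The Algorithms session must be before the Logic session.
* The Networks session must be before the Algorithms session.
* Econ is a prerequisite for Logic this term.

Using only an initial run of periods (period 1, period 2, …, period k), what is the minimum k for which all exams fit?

The precedence chain requires at least 3 distinct periods.
3 works (last occupied period: period 3): for example Networks=period 1, Algorithms=period 2, Logic=period 3, Econ=period 1, OS=period 2.

3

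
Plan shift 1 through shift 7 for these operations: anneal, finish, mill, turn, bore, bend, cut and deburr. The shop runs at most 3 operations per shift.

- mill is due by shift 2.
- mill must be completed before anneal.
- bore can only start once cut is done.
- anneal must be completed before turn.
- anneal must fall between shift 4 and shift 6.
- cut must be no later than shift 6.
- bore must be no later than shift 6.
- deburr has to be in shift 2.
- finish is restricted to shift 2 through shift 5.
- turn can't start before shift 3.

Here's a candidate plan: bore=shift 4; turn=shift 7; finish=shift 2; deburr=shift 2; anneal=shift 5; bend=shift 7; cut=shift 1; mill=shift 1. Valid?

The shop runs at most 3 operations per shift — holds.
anneal must fall between shift 4 and shift 6 — holds.
cut must be no later than shift 6 — holds.
turn can't start before shift 3 — holds.
bore must be no later than shift 6 — holds.
bore can only start once cut is done — holds.
deburr has to be in shift 2 — holds.
anneal must be completed before turn — holds.
mill is due by shift 2 — holds.
finish is restricted to shift 2 through shift 5 — holds.
mill must be completed before anneal — holds.

Valid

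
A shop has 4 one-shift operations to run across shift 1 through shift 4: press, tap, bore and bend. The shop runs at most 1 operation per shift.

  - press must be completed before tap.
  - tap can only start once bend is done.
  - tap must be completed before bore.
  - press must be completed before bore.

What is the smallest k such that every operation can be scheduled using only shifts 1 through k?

4

The precedence chain requires at least 3 distinct shifts.
With at most 1 per shift and 4 operations, at least 4 shifts are needed.
4 works (last occupied shift: shift 4): for example bend=shift 2, tap=shift 3, bore=shift 4, press=shift 1.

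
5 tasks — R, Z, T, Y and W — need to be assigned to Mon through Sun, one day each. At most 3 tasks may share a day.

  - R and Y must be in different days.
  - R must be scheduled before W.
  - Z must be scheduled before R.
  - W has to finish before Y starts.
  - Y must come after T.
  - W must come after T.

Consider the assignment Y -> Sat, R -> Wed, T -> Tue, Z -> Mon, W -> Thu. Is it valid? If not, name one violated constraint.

Yes

R and Y must be in different days — holds.
W must come after T — holds.
At most 3 tasks may share a day — holds.
Y must come after T — holds.
W has to finish before Y starts — holds.
Z must be scheduled before R — holds.
R must be scheduled before W — holds.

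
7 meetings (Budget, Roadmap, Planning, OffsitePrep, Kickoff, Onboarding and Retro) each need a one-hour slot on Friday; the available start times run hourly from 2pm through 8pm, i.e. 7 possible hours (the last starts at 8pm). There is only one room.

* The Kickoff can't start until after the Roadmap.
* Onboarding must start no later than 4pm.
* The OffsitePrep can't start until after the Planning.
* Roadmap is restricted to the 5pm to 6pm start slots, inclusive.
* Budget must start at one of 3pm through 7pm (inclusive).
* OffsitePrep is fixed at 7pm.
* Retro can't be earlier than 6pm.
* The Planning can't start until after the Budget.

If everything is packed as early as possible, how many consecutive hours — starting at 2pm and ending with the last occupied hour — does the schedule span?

7 hours

The precedence chain requires at least 3 distinct hours.
With at most 1 per hour and 7 meetings, at least 7 hours are needed.
OffsitePrep can't be placed before 7pm — that is hour 6 counting from 2pm — so the schedule must run through at least 6 hours.
7 works (last occupied hour: 8pm): for example Budget -> 3pm; Onboarding -> 2pm; Kickoff -> 8pm; Planning -> 4pm; Roadmap -> 5pm; Retro -> 6pm; OffsitePrep -> 7pm.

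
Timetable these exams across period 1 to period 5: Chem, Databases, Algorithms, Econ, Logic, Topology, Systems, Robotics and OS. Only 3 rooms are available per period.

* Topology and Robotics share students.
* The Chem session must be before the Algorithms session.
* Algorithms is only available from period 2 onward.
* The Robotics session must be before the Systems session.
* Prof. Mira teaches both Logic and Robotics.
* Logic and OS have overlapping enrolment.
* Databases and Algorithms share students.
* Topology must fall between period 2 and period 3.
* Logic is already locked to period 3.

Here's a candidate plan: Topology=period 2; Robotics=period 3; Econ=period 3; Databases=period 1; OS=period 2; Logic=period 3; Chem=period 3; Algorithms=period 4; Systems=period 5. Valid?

Invalid. Prof. Mira teaches both Logic and Robotics.

Algorithms is only available from period 2 onward — holds.
Databases and Algorithms share students — holds.
Only 3 rooms are available per period — violated.
Topology must fall between period 2 and period 3 — holds.
The Chem session must be before the Algorithms session — holds.
Logic is already locked to period 3 — holds.
Prof. Mira teaches both Logic and Robotics — violated.
Topology and Robotics share students — holds.
The Robotics session must be before the Systems session — holds.
Logic and OS have overlapping enrolment — holds.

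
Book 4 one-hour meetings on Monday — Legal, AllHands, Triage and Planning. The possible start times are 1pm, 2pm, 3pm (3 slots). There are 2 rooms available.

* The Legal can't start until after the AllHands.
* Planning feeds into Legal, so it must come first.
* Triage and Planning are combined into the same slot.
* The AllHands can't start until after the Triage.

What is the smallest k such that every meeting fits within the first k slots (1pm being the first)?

3 slots

The precedence chain requires at least 3 distinct slots.
With at most 2 per slot and 4 meetings, at least 2 slots are needed.
3 works (last occupied slot: 3pm): for example Legal in 3pm; Triage in 1pm; Planning in 1pm; AllHands in 2pm.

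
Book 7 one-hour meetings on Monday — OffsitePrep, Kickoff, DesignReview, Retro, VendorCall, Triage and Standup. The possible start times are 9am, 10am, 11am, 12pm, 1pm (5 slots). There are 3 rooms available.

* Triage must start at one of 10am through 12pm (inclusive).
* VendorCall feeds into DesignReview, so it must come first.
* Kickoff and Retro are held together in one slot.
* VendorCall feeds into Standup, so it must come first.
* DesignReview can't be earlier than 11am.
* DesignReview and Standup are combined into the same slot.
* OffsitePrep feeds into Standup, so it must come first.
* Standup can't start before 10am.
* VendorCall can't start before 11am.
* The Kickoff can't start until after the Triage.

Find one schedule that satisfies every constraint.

VendorCall=11am; Retro=11am; DesignReview=12pm; Triage=10am; Standup=12pm; Kickoff=11am; OffsitePrep=9am

Checking: Triage(10am) before Kickoff(11am); OffsitePrep(9am) before Standup(12pm); VendorCall(11am) before DesignReview(12pm); VendorCall(11am) before Standup(12pm); DesignReview = Standup = 12pm; Kickoff = Retro = 11am; DesignReview=12pm in [11am,1pm]; Triage=10am in [10am,12pm]; Standup=12pm in [10am,1pm]; VendorCall=11am in [11am,1pm]; max 3 per slot (cap 3).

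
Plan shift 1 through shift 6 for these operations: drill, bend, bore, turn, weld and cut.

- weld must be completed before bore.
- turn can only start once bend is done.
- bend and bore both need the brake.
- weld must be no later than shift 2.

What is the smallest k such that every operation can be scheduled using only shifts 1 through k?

The precedence chain requires at least 2 distinct shifts.
2 works (last occupied shift: shift 2): for example cut -> shift 1; bore -> shift 2; turn -> shift 2; weld -> shift 1; bend -> shift 1; drill -> shift 1.

2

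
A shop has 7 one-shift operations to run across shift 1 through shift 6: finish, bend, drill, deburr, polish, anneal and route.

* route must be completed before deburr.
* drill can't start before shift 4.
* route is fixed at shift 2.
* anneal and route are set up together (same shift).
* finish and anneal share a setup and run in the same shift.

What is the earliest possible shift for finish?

shift 2

Finish must be in the same shift as route, which can't be before shift 2, so finish is at least shift 2; finish must be in the same shift as route, which can't be after shift 2, so finish is at most shift 2.
finish at shift 2 is achievable: polish -> shift 1; deburr -> shift 3; bend -> shift 1; route -> shift 2; anneal -> shift 2; finish -> shift 2; drill -> shift 4.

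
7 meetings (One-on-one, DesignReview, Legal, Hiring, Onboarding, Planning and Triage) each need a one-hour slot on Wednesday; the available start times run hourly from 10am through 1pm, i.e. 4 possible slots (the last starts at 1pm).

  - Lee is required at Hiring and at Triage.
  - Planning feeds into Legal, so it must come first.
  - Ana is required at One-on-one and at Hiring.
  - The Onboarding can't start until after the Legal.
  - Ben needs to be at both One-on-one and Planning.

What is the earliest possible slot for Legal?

11am

Precedence pushes Legal to at least 11am; downstream work caps Legal at 12pm.
Legal at 11am is achievable: One-on-one -> 11am, Triage -> 11am, Onboarding -> 12pm, Planning -> 10am, Hiring -> 10am, Legal -> 11am, DesignReview -> 10am.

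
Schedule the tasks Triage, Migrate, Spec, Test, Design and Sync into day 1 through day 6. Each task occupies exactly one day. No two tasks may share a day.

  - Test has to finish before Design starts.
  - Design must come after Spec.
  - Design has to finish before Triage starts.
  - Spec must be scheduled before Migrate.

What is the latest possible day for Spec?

day 3

Downstream work caps Spec at day 4.
Spec at day 3 is achievable: Sync in day 2; Triage in day 5; Test in day 1; Migrate in day 6; Design in day 4; Spec in day 3.
Nothing later works — the capacity limit rule out every day after day 3.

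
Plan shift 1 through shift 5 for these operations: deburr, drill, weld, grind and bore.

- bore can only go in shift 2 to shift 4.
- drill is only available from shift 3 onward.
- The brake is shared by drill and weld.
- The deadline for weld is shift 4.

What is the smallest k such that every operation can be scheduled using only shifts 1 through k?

drill can't be placed before shift 3, so the schedule must run through at least shift 3.
3 works (last occupied shift: shift 3): for example drill -> shift 3; grind -> shift 1; bore -> shift 2; deburr -> shift 1; weld -> shift 1.

3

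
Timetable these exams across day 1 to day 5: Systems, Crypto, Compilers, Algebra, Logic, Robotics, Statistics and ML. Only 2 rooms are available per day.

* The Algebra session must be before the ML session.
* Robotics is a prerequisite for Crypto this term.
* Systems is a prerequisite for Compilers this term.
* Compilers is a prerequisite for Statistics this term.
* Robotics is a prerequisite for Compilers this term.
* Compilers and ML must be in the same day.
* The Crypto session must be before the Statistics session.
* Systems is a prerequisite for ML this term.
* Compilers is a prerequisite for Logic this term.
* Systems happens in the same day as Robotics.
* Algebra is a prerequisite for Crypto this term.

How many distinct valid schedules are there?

6

Splitting on Systems: it can be day 1 (3), day 2 (3). Listing each branch's schedules as (Crypto, Compilers, Algebra, Logic, Robotics, Statistics, ML) by day number:
Systems=day 1: (3,4,2,5,1,5,4) (4,3,2,4,1,5,3) (4,3,2,5,1,5,3) — 3.
Systems=day 2: (3,4,1,5,2,5,4) (4,3,1,4,2,5,3) (4,3,1,5,2,5,3) — 3.
Summing: 3 + 3 = 6.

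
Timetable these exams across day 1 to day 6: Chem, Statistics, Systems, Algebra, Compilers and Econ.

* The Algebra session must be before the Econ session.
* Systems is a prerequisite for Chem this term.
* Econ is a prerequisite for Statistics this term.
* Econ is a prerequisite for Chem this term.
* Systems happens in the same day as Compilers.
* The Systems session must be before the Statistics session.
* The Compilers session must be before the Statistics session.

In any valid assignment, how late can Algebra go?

day 4

Downstream work caps Algebra at day 4.
Algebra at day 4 is achievable: Algebra=day 4; Statistics=day 6; Chem=day 6; Systems=day 1; Econ=day 5; Compilers=day 1.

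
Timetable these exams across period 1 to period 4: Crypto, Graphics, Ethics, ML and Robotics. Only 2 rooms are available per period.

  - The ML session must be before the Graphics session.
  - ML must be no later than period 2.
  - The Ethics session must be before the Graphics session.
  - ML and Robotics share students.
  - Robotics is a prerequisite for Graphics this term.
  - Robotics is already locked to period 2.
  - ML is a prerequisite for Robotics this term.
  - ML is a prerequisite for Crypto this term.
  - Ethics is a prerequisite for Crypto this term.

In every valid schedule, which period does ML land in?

ML's window is period 1–period 2.
Robotics is fixed at period 2, and ML can't share a period with Robotics.
So ML must be period 1.

period 1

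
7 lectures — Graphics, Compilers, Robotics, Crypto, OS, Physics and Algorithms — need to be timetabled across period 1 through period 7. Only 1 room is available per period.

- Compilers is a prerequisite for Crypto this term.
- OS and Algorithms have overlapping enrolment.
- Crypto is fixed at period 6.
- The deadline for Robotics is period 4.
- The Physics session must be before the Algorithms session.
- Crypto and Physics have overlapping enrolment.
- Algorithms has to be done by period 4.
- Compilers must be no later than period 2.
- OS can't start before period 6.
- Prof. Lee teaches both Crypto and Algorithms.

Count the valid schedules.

Splitting on Compilers: it can be period 1 (3), period 2 (3). Listing each branch's schedules as (Graphics, Robotics, Crypto, OS, Physics, Algorithms) by period number:
Compilers=period 1: (5,2,6,7,3,4) (5,3,6,7,2,4) (5,4,6,7,2,3) — 3.
Compilers=period 2: (5,1,6,7,3,4) (5,3,6,7,1,4) (5,4,6,7,1,3) — 3.
Summing: 3 + 3 = 6.

6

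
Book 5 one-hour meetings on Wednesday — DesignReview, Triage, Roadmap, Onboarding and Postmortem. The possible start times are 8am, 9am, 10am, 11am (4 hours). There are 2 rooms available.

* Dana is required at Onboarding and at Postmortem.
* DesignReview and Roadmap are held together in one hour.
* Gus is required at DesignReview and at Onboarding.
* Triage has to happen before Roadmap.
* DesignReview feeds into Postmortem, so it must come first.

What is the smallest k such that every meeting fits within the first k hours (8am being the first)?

3 hours

The precedence chain requires at least 3 distinct hours.
With at most 2 per hour and 5 meetings, at least 3 hours are needed.
3 works (last occupied hour: 10am): for example Onboarding in 8am, DesignReview in 9am, Triage in 8am, Roadmap in 9am, Postmortem in 10am.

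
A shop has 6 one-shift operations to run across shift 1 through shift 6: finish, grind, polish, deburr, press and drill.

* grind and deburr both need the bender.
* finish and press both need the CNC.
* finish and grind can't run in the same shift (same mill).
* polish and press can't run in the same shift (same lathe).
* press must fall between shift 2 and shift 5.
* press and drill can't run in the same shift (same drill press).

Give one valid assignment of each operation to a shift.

press -> shift 2; drill -> shift 1; grind -> shift 2; deburr -> shift 1; polish -> shift 1; finish -> shift 1

Checking: finish(shift 1) != press(shift 2); polish(shift 1) != press(shift 2); grind(shift 2) != deburr(shift 1); finish(shift 1) != grind(shift 2); press(shift 2) != drill(shift 1); press=shift 2 in [shift 2,shift 5].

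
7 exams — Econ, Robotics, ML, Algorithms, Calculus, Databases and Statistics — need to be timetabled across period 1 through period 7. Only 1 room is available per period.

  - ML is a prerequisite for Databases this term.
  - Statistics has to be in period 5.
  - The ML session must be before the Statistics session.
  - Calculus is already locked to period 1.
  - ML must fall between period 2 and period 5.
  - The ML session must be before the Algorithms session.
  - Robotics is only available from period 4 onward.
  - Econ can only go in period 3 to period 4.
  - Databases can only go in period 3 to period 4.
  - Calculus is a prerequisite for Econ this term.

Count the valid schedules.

Enumerating: Econ=period 3; ML=period 2; Algorithms=period 7; Robotics=period 6; Calculus=period 1; Statistics=period 5; Databases=period 4 | ML in period 2; Algorithms in period 6; Statistics in period 5; Databases in period 4; Robotics in period 7; Calculus in period 1; Econ in period 3 | Robotics -> period 6; Calculus -> period 1; Algorithms -> period 7; Statistics -> period 5; Econ -> period 4; ML -> period 2; Databases -> period 3 | Databases=period 3, Robotics=period 7, Econ=period 4, Algorithms=period 6, ML=period 2, Statistics=period 5, Calculus=period 1.

4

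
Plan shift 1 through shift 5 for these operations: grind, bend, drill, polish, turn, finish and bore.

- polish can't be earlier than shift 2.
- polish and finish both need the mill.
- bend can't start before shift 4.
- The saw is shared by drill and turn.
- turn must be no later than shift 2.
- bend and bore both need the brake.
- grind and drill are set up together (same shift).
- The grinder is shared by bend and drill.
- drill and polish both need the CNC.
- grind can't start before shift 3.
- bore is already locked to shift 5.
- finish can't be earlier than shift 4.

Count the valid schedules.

18

Splitting on grind: it can be shift 3 (8), shift 5 (10). Listing each branch's schedules as (bend, drill, polish, turn, finish, bore) by shift number:
grind=shift 3: (4,3,2,1,4,5) (4,3,2,1,5,5) (4,3,2,2,4,5) (4,3,2,2,5,5) (4,3,4,1,5,5) (4,3,4,2,5,5) (4,3,5,1,4,5) (4,3,5,2,4,5) — 8.
grind=shift 5: (4,5,2,1,4,5) (4,5,2,1,5,5) (4,5,2,2,4,5) (4,5,2,2,5,5) (4,5,3,1,4,5) (4,5,3,1,5,5) (4,5,3,2,4,5) (4,5,3,2,5,5) (4,5,4,1,5,5) (4,5,4,2,5,5) — 10.
Summing: 8 + 10 = 18.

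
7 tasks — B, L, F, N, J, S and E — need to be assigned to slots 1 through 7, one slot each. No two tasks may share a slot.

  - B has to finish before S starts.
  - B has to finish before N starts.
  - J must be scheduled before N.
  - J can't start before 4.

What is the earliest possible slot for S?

2

Precedence pushes S to at least 2.
S at 2 is achievable: E in 7, S in 2, F in 6, J in 4, L in 3, B in 1, N in 5.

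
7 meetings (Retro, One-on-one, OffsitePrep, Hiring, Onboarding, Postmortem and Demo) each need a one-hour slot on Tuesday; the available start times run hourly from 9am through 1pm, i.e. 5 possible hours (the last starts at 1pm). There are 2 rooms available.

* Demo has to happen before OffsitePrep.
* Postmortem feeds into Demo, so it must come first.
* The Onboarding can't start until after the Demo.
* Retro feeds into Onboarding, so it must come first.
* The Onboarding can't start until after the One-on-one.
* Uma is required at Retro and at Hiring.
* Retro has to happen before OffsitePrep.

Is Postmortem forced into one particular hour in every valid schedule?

No

Postmortem can be 9am (e.g. Demo=10am; Postmortem=9am; Retro=9am; Onboarding=11am; Hiring=12pm; One-on-one=10am; OffsitePrep=11am) or 10am (e.g. Onboarding -> 12pm; Postmortem -> 10am; One-on-one -> 9am; Retro -> 9am; Hiring -> 10am; OffsitePrep -> 12pm; Demo -> 11am).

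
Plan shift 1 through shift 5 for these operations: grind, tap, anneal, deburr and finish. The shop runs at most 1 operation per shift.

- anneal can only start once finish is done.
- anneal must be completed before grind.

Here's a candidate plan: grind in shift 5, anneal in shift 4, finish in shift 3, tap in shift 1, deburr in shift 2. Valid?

Yes

anneal can only start once finish is done — holds.
The shop runs at most 1 operation per shift — holds.
anneal must be completed before grind — holds.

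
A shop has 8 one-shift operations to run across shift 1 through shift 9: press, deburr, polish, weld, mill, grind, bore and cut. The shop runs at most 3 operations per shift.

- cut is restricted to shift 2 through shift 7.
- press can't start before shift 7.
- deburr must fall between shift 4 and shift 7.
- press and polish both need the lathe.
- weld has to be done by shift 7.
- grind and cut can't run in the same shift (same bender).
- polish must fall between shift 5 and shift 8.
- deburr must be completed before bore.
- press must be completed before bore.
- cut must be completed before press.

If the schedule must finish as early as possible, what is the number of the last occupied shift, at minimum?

8

The precedence chain requires at least 3 distinct shifts.
With at most 3 per shift and 8 operations, at least 3 shifts are needed.
Propagating the time windows through the other constraints, bore can't land before shift 8, so the schedule must run through at least shift 8.
8 works (last occupied shift: shift 8): for example deburr in shift 4, mill in shift 1, polish in shift 5, cut in shift 2, bore in shift 8, grind in shift 1, weld in shift 1, press in shift 7.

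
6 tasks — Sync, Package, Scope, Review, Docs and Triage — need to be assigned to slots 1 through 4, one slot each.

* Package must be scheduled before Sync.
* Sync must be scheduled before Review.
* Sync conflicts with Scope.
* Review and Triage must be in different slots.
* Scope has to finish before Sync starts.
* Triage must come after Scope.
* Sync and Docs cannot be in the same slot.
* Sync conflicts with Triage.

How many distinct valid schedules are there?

Splitting on Sync: it can be 2 (6), 3 (6). Listing each branch's schedules as (Package, Scope, Review, Docs, Triage):
Sync=2: (1,1,3,1,4) (1,1,3,3,4) (1,1,3,4,4) (1,1,4,1,3) (1,1,4,3,3) (1,1,4,4,3) — 6.
Sync=3: (1,1,4,1,2) (1,1,4,2,2) (1,1,4,4,2) (2,1,4,1,2) (2,1,4,2,2) (2,1,4,4,2) — 6.
Summing: 6 + 6 = 12.

12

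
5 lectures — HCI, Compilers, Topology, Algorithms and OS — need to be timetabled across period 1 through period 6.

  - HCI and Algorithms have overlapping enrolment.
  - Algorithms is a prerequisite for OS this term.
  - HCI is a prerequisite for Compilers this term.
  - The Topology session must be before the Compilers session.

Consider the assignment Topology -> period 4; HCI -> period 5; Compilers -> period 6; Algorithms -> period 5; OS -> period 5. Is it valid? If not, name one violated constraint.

The Topology session must be before the Compilers session — holds.
HCI and Algorithms have overlapping enrolment — violated.
Algorithms is a prerequisite for OS this term — violated.
HCI is a prerequisite for Compilers this term — holds.

Invalid. HCI and Algorithms have overlapping enrolment.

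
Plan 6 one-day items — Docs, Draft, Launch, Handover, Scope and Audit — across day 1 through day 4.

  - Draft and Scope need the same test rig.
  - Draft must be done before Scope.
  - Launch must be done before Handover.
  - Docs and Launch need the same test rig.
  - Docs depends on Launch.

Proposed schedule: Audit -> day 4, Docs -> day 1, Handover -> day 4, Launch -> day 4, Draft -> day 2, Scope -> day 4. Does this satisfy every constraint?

No — it violates: Docs depends on Launch

Docs and Launch need the same test rig — holds.
Launch must be done before Handover — violated.
Draft and Scope need the same test rig — holds.
Draft must be done before Scope — holds.
Docs depends on Launch — violated.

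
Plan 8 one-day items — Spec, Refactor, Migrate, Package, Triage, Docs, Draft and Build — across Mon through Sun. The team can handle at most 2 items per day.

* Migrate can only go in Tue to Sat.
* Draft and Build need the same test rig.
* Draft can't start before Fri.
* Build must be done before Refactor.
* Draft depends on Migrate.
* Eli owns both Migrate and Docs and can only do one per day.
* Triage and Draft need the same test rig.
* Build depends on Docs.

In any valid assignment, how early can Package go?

Package at Mon is achievable: Package in Mon; Spec in Wed; Triage in Thu; Refactor in Wed; Draft in Fri; Build in Tue; Docs in Mon; Migrate in Tue.

Mon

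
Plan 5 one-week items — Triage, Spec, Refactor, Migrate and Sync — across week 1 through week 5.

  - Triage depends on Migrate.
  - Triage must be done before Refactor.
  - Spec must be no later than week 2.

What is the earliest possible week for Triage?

week 2

Precedence pushes Triage to at least week 2; downstream work caps Triage at week 4.
Triage at week 2 is achievable: Sync -> week 1; Migrate -> week 1; Triage -> week 2; Spec -> week 1; Refactor -> week 3.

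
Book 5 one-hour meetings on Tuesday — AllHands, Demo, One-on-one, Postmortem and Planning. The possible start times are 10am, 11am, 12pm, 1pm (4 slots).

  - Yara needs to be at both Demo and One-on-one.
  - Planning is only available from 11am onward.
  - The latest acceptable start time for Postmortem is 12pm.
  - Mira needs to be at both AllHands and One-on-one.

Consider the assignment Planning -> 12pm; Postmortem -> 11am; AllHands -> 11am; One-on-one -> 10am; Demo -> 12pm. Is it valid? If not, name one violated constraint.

Yes

Mira needs to be at both AllHands and One-on-one — holds.
The latest acceptable start time for Postmortem is 12pm — holds.
Planning is only available from 11am onward — holds.
Yara needs to be at both Demo and One-on-one — holds.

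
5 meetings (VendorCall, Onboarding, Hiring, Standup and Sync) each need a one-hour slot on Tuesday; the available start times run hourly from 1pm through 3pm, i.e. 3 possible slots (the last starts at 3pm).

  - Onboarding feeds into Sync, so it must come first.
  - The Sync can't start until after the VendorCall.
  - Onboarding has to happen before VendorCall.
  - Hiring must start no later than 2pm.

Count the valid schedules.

Splitting on Hiring: it can be 1pm (3), 2pm (3). Listing each branch's schedules as (VendorCall, Onboarding, Standup, Sync):
Hiring=1pm: (2pm,1pm,1pm,3pm) (2pm,1pm,2pm,3pm) (2pm,1pm,3pm,3pm) — 3.
Hiring=2pm: (2pm,1pm,1pm,3pm) (2pm,1pm,2pm,3pm) (2pm,1pm,3pm,3pm) — 3.
Summing: 3 + 3 = 6.

6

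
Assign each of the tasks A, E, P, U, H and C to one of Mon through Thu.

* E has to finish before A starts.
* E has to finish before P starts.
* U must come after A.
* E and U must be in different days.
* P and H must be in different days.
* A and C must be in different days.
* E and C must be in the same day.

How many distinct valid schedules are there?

Splitting on A: it can be Tue (18), Wed (15). Listing each branch's schedules as (E, P, U, H, C):
A=Tue: (Mon,Tue,Wed,Mon,Mon) (Mon,Tue,Wed,Wed,Mon) (Mon,Tue,Wed,Thu,Mon) (Mon,Tue,Thu,Mon,Mon) (Mon,Tue,Thu,Wed,Mon) (Mon,Tue,Thu,Thu,Mon) (Mon,Wed,Wed,Mon,Mon) (Mon,Wed,Wed,Tue,Mon) (Mon,Wed,Wed,Thu,Mon) (Mon,Wed,Thu,Mon,Mon) (Mon,Wed,Thu,Tue,Mon) (Mon,Wed,Thu,Thu,Mon) (Mon,Thu,Wed,Mon,Mon) (Mon,Thu,Wed,Tue,Mon) (Mon,Thu,Wed,Wed,Mon) (Mon,Thu,Thu,Mon,Mon) (Mon,Thu,Thu,Tue,Mon) (Mon,Thu,Thu,Wed,Mon) — 18.
A=Wed: (Mon,Tue,Thu,Mon,Mon) (Mon,Tue,Thu,Wed,Mon) (Mon,Tue,Thu,Thu,Mon) (Mon,Wed,Thu,Mon,Mon) (Mon,Wed,Thu,Tue,Mon) (Mon,Wed,Thu,Thu,Mon) (Mon,Thu,Thu,Mon,Mon) (Mon,Thu,Thu,Tue,Mon) (Mon,Thu,Thu,Wed,Mon) (Tue,Wed,Thu,Mon,Tue) (Tue,Wed,Thu,Tue,Tue) (Tue,Wed,Thu,Thu,Tue) (Tue,Thu,Thu,Mon,Tue) (Tue,Thu,Thu,Tue,Tue) (Tue,Thu,Thu,Wed,Tue) — 15.
Summing: 18 + 15 = 33.

33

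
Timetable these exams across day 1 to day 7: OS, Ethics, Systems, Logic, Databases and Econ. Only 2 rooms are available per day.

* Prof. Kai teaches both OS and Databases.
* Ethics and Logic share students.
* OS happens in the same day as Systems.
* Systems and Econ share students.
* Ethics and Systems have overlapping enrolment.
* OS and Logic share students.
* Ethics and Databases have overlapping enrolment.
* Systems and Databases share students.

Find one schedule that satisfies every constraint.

Ethics in day 2, Logic in day 3, Systems in day 1, Econ in day 2, OS in day 1, Databases in day 3

Checking: Ethics(day 2) != Logic(day 3); Ethics(day 2) != Databases(day 3); Systems(day 1) != Econ(day 2); OS(day 1) != Logic(day 3); OS(day 1) != Databases(day 3); Ethics(day 2) != Systems(day 1); Systems(day 1) != Databases(day 3); OS = Systems = day 1; max 2 per day (cap 2).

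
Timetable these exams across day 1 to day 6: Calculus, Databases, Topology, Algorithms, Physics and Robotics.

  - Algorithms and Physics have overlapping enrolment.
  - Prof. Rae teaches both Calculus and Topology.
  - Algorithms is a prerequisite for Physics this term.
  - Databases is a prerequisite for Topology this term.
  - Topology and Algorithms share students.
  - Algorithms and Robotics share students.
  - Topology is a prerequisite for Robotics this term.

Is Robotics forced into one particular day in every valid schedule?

No

Robotics can be day 3 (e.g. Databases -> day 1, Physics -> day 2, Calculus -> day 1, Robotics -> day 3, Topology -> day 2, Algorithms -> day 1) or day 4 (e.g. Databases in day 1; Robotics in day 4; Topology in day 2; Algorithms in day 1; Calculus in day 1; Physics in day 2).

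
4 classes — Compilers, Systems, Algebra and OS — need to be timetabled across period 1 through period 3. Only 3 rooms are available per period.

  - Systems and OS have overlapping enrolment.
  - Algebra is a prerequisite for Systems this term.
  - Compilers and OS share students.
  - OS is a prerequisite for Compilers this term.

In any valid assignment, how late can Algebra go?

Downstream work caps Algebra at period 2.
Algebra at period 2 is achievable: Algebra -> period 2, Systems -> period 3, OS -> period 1, Compilers -> period 2.

period 2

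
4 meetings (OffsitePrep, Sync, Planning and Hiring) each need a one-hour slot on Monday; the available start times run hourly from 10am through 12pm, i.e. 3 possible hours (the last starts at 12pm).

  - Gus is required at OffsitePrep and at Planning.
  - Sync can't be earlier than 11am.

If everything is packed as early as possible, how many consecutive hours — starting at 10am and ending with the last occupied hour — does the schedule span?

Sync can't be placed before 11am — that is hour 2 counting from 10am — so the schedule must run through at least 2 hours.
2 works (last occupied hour: 11am): for example OffsitePrep in 10am; Hiring in 10am; Planning in 11am; Sync in 11am.

2 hours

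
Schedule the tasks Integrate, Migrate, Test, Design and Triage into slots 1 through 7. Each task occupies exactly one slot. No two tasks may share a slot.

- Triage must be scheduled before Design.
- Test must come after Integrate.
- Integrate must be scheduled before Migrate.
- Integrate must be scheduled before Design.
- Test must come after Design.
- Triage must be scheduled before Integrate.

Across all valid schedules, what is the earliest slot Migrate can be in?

3

Precedence pushes Migrate to at least 3.
Migrate at 3 is achievable: Triage=1; Design=4; Integrate=2; Test=5; Migrate=3.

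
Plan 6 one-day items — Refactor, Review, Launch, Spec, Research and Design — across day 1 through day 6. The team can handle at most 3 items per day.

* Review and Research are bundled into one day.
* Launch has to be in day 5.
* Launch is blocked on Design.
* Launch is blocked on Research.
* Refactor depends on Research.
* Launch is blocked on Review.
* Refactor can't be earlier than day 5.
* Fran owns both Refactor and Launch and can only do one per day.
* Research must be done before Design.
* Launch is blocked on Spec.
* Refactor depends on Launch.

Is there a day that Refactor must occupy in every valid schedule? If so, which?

Refactor's window is day 5–day 6.
Launch is fixed at day 5, and Refactor can't share a day with Launch.
So Refactor must be day 6.

day 6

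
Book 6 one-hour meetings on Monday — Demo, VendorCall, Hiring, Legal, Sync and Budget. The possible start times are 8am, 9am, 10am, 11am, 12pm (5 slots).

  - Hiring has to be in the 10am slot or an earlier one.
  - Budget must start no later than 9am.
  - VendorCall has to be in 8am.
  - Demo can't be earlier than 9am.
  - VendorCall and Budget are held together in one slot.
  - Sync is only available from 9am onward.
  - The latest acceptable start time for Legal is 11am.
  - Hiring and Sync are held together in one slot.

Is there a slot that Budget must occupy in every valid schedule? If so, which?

Budget's own window allows nothing later than 9am; Budget must be in the same slot as VendorCall, which can't be after 8am, so Budget is at most 8am.
So Budget is pinned to 8am.

8am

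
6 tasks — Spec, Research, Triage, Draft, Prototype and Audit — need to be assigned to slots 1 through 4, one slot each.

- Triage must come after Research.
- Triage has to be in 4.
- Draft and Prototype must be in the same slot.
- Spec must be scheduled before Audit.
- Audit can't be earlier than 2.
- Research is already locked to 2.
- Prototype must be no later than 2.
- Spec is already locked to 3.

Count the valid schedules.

2

Enumerating: Prototype=1; Audit=4; Triage=4; Research=2; Spec=3; Draft=1 | Spec=3, Draft=2, Research=2, Triage=4, Audit=4, Prototype=2.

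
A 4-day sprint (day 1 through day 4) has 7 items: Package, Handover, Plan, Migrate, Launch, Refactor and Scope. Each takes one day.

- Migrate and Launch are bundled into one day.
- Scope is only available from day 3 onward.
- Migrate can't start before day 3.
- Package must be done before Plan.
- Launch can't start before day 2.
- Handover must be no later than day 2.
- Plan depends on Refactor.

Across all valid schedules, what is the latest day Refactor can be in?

day 3

Downstream work caps Refactor at day 3.
Refactor at day 3 is achievable: Handover=day 1, Refactor=day 3, Package=day 1, Migrate=day 3, Launch=day 3, Scope=day 3, Plan=day 4.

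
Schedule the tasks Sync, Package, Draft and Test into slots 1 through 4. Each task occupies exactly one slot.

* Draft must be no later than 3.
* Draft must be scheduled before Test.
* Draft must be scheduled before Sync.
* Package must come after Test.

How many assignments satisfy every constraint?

11

Splitting on Sync: it can be 2 (3), 3 (4), 4 (4). Listing each branch's schedules as (Package, Draft, Test):
Sync=2: (3,1,2) (4,1,2) (4,1,3) — 3.
Sync=3: (3,1,2) (4,1,2) (4,1,3) (4,2,3) — 4.
Sync=4: (3,1,2) (4,1,2) (4,1,3) (4,2,3) — 4.
Summing: 3 + 4 + 4 = 11.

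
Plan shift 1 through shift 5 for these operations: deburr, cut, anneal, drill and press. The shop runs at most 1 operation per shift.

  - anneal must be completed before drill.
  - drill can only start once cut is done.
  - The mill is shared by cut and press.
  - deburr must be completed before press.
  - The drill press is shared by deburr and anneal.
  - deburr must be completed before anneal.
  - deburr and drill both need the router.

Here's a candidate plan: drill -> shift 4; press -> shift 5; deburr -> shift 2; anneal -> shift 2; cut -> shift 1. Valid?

Invalid. The shop runs at most 1 operation per shift.

drill can only start once cut is done — holds.
The drill press is shared by deburr and anneal — violated.
deburr must be completed before anneal — violated.
deburr must be completed before press — holds.
The mill is shared by cut and press — holds.
The shop runs at most 1 operation per shift — violated.
anneal must be completed before drill — holds.
deburr and drill both need the router — holds.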